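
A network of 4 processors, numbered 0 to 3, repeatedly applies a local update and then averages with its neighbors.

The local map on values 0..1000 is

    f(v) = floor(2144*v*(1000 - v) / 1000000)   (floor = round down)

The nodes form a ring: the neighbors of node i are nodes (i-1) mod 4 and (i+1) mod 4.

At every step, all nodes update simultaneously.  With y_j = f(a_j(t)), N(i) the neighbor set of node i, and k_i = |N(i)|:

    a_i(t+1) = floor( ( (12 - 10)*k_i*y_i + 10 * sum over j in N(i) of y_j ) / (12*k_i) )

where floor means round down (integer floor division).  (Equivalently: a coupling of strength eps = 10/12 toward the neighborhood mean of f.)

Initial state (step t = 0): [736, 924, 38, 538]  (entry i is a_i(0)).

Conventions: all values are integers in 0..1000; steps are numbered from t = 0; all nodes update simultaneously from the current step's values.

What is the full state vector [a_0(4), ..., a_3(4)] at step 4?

Simulating step by step:
t=0: [736, 924, 38, 538]
t=1: [353, 230, 297, 294]
t=2: [424, 453, 417, 464]
t=3: [530, 523, 530, 523]
t=4: [534, 534, 534, 534]

Answer: [534, 534, 534, 534]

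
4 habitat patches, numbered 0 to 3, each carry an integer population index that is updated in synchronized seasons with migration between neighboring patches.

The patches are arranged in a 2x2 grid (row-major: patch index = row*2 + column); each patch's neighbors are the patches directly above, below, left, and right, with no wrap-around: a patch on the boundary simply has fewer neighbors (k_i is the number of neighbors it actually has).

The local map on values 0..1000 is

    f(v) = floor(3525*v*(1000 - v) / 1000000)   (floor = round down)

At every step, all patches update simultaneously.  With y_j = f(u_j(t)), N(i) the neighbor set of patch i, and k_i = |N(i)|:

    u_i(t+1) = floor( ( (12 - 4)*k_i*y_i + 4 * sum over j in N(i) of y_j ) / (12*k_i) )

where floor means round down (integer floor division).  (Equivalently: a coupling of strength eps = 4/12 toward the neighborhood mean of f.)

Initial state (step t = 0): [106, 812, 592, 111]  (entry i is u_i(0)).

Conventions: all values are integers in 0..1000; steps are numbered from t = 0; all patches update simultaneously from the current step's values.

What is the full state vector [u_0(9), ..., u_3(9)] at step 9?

Simulating step by step:
t=0: [106, 812, 592, 111]
t=1: [454, 472, 680, 462]
t=2: [856, 876, 802, 858]
t=3: [446, 398, 516, 442]
t=4: [867, 852, 876, 866]
t=5: [408, 431, 390, 410]
t=6: [851, 859, 842, 851]
t=7: [446, 432, 460, 446]
t=8: [869, 866, 873, 869]
t=9: [400, 406, 393, 400]

Answer: [400, 406, 393, 400]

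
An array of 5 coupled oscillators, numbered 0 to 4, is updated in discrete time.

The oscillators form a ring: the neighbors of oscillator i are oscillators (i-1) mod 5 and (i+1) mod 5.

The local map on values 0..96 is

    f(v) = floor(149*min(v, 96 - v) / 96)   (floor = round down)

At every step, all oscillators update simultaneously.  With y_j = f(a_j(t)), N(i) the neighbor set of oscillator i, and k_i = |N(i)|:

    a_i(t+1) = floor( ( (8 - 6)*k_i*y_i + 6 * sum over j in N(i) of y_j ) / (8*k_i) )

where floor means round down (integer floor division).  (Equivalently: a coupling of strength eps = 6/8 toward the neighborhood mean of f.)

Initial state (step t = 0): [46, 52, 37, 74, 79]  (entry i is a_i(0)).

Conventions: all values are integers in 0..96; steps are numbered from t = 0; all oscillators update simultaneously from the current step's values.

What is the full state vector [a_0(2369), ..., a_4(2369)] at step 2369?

Simulating step by step:
t=0: [46, 52, 37, 74, 79]
t=1: [53, 65, 52, 39, 45]
t=2: [60, 62, 57, 66, 64]
t=3: [51, 56, 51, 52, 50]
t=4: [67, 67, 66, 69, 69]
t=5: [43, 45, 43, 42, 42]
t=6: [66, 66, 66, 65, 65]
t=7: [46, 46, 46, 47, 47]
t=8: [71, 71, 71, 71, 71]
t=9: [38, 38, 38, 38, 38]
t=10: [58, 58, 58, 58, 58]
t=11: [58, 58, 58, 58, 58]

Answer: [58, 58, 58, 58, 58]
Key observation: The state at step 10, [58, 58, 58, 58, 58], reappears at step 11: the system is in a cycle of period 1 from step 10 on.  Therefore the state at step 2369 equals the state at step 10 + ((2369 - 10) mod 1) = 10, which is [58, 58, 58, 58, 58].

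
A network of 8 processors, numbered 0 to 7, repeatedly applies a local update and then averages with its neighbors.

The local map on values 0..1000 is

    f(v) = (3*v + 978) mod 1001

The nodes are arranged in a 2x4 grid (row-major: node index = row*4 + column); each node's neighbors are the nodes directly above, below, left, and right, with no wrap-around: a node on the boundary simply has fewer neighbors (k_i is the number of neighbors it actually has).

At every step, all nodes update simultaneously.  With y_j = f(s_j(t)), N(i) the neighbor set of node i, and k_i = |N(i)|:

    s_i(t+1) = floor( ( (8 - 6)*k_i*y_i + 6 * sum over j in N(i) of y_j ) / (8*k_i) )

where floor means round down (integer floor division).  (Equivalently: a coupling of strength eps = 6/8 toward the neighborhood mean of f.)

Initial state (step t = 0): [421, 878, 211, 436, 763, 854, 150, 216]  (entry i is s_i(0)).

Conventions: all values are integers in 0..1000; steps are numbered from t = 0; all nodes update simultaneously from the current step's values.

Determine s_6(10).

Answer: s_6(10) = 396

Derivation:
t=0: [421, 878, 211, 436, 763, 854, 150, 216]
t=1: [387, 498, 482, 534, 357, 459, 549, 422]
t=2: [228, 345, 523, 393, 195, 373, 410, 510]
t=3: [380, 328, 229, 432, 424, 218, 338, 261]
t=4: [482, 593, 722, 602, 342, 707, 761, 663]
t=5: [389, 353, 484, 610, 194, 277, 365, 631]
t=6: [258, 353, 335, 687, 496, 368, 544, 546]
t=7: [374, 462, 415, 607, 427, 296, 571, 395]
t=8: [256, 386, 517, 342, 425, 543, 484, 597]
t=9: [330, 502, 272, 485, 569, 354, 581, 353]
t=10: [678, 570, 606, 418, 547, 480, 396, 440]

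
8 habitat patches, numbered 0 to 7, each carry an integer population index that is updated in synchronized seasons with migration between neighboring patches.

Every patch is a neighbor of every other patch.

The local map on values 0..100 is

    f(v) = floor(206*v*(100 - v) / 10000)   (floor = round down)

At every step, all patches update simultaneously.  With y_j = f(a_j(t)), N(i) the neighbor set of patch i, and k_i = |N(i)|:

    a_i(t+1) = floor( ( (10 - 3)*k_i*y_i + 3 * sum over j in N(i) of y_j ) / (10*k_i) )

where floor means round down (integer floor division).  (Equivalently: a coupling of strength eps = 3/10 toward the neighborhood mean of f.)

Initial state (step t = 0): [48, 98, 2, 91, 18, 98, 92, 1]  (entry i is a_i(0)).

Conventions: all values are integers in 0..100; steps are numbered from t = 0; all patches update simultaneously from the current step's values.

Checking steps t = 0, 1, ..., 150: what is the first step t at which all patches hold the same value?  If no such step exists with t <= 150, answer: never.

Simulating step by step:
t=0: [48, 98, 2, 91, 18, 98, 92, 1]  (not all equal)
t=1: [38, 8, 8, 15, 25, 8, 15, 6]  (not all equal)
t=2: [39, 18, 18, 25, 33, 18, 25, 15]  (not all equal)
t=3: [44, 31, 31, 37, 41, 31, 37, 29]  (not all equal)
t=4: [48, 44, 44, 47, 48, 44, 47, 43]  (not all equal)
t=5: [50, 50, 50, 50, 50, 50, 50, 50]  (all equal)

Answer: 5
Key observation: Synchronization is absorbing here: once all patches are equal they stay equal, and step 5 is the first all-equal step.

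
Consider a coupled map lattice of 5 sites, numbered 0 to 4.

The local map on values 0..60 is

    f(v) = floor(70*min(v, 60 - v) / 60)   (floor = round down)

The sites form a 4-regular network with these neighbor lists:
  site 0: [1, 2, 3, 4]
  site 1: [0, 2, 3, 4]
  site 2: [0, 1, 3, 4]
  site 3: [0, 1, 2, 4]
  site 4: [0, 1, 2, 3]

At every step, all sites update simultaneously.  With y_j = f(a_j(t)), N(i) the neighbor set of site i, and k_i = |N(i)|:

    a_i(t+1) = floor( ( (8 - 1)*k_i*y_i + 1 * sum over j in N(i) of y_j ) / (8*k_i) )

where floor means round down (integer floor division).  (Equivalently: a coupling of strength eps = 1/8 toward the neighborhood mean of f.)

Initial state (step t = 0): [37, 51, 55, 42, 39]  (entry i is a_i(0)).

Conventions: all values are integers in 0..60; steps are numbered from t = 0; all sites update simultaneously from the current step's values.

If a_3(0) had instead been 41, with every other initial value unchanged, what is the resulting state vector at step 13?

Answer: [34, 32, 30, 32, 32]
Key observation: This trace re-runs the system from the modified initial state.

Derivation:
t=0: [37, 51, 55, 41, 39]
t=1: [24, 11, 6, 21, 22]
t=2: [26, 13, 8, 23, 24]
t=3: [28, 16, 10, 25, 27]
t=4: [30, 18, 13, 28, 29]
t=5: [33, 21, 16, 31, 32]
t=6: [30, 24, 19, 32, 31]
t=7: [34, 28, 23, 31, 32]
t=8: [30, 31, 26, 32, 31]
t=9: [34, 32, 30, 32, 32]
t=10: [30, 32, 34, 32, 32]
t=11: [34, 32, 30, 32, 32]
t=12: [30, 32, 34, 32, 32]
t=13: [34, 32, 30, 32, 32]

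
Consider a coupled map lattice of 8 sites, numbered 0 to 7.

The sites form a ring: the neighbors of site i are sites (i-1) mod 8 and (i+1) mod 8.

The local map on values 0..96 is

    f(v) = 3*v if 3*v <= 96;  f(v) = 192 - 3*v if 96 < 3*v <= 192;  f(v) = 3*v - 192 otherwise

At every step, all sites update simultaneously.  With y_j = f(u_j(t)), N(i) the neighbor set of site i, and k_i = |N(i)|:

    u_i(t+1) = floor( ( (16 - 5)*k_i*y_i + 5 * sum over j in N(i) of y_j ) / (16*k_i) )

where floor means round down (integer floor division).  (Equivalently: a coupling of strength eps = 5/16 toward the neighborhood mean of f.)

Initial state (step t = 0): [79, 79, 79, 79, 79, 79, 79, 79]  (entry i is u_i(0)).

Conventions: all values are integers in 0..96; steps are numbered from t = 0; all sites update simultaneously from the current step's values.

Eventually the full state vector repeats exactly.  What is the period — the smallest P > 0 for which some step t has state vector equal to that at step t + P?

Simulating step by step:
t=0: [79, 79, 79, 79, 79, 79, 79, 79]
t=1: [45, 45, 45, 45, 45, 45, 45, 45]
t=2: [57, 57, 57, 57, 57, 57, 57, 57]
t=3: [21, 21, 21, 21, 21, 21, 21, 21]
t=4: [63, 63, 63, 63, 63, 63, 63, 63]
t=5: [3, 3, 3, 3, 3, 3, 3, 3]
t=6: [9, 9, 9, 9, 9, 9, 9, 9]
t=7: [27, 27, 27, 27, 27, 27, 27, 27]
t=8: [81, 81, 81, 81, 81, 81, 81, 81]
t=9: [51, 51, 51, 51, 51, 51, 51, 51]
t=10: [39, 39, 39, 39, 39, 39, 39, 39]
t=11: [75, 75, 75, 75, 75, 75, 75, 75]
t=12: [33, 33, 33, 33, 33, 33, 33, 33]
t=13: [93, 93, 93, 93, 93, 93, 93, 93]
t=14: [87, 87, 87, 87, 87, 87, 87, 87]
t=15: [69, 69, 69, 69, 69, 69, 69, 69]
t=16: [15, 15, 15, 15, 15, 15, 15, 15]
t=17: [45, 45, 45, 45, 45, 45, 45, 45]

Answer: 16
Key observation: The state at step 1, [45, 45, 45, 45, 45, 45, 45, 45], reappears at step 17 — and no state repeats earlier — so the cycle the system enters has period 16.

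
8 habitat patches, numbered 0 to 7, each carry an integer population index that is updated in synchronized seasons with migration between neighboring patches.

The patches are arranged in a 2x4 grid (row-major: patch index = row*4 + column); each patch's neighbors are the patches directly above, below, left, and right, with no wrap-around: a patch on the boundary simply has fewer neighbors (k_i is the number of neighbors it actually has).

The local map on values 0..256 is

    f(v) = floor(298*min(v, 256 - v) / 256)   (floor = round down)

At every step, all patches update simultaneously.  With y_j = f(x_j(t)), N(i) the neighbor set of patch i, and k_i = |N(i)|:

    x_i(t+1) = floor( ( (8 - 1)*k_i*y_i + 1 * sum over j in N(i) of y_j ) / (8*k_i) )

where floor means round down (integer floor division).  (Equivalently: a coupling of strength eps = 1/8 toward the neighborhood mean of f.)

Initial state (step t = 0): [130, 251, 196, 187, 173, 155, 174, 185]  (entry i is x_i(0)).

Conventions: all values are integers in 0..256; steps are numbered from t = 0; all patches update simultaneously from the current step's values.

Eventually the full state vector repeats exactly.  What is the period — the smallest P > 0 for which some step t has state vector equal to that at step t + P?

Simulating step by step:
t=0: [130, 251, 196, 187, 173, 155, 174, 185]
t=1: [134, 18, 67, 79, 100, 110, 94, 82]
t=2: [132, 31, 76, 90, 118, 122, 107, 95]
t=3: [136, 47, 88, 103, 137, 136, 122, 110]
t=4: [133, 63, 102, 118, 138, 135, 139, 128]
t=5: [138, 80, 117, 136, 137, 136, 135, 147]
t=6: [134, 98, 134, 138, 138, 137, 139, 127]
t=7: [139, 117, 140, 137, 137, 136, 136, 145]
t=8: [136, 136, 135, 137, 137, 138, 138, 130]
t=9: [138, 138, 139, 138, 138, 137, 137, 144]
t=10: [137, 137, 136, 136, 137, 137, 137, 130]
t=11: [138, 138, 138, 139, 138, 138, 138, 145]
t=12: [137, 137, 136, 135, 137, 137, 136, 129]
t=13: [138, 138, 139, 140, 138, 138, 139, 146]
t=14: [137, 136, 136, 134, 137, 136, 135, 128]
t=15: [138, 138, 139, 142, 138, 139, 140, 148]
t=16: [137, 136, 135, 131, 136, 136, 134, 126]
t=17: [138, 139, 140, 144, 138, 139, 141, 145]
t=18: [136, 136, 134, 130, 136, 135, 133, 129]
t=19: [139, 139, 142, 145, 139, 140, 143, 146]
t=20: [136, 135, 132, 129, 135, 134, 131, 128]
t=21: [139, 140, 144, 146, 140, 141, 145, 148]
t=22: [135, 134, 130, 127, 134, 133, 129, 125]
t=23: [140, 142, 145, 146, 141, 143, 146, 145]
t=24: [134, 131, 129, 128, 133, 131, 128, 128]
t=25: [142, 144, 147, 148, 143, 145, 148, 149]
t=26: [131, 129, 126, 125, 130, 128, 125, 124]
t=27: [145, 146, 145, 145, 146, 148, 145, 144]
t=28: [128, 127, 128, 129, 127, 125, 128, 129]
t=29: [148, 147, 148, 147, 147, 145, 148, 147]
t=30: [125, 126, 125, 125, 126, 128, 125, 125]
t=31: [145, 146, 145, 145, 146, 148, 145, 145]
t=32: [128, 127, 128, 129, 127, 125, 128, 129]

Answer: 4
Key observation: The state at step 28, [128, 127, 128, 129, 127, 125, 128, 129], reappears at step 32 — and no state repeats earlier — so the cycle the system enters has period 4.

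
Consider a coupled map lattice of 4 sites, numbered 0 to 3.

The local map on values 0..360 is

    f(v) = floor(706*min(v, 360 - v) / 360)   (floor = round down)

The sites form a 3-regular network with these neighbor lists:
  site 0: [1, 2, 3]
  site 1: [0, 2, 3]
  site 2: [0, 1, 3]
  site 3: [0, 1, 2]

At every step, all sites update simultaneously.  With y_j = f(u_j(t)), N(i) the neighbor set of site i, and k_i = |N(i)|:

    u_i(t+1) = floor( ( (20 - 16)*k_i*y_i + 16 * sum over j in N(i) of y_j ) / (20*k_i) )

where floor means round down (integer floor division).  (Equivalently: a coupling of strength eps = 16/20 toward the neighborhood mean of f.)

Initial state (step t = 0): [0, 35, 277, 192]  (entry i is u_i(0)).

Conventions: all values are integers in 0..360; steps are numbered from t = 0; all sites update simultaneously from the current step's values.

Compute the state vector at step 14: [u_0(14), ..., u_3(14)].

Simulating step by step:
t=0: [0, 35, 277, 192]
t=1: [149, 144, 138, 127]
t=2: [272, 272, 273, 274]
t=3: [170, 170, 170, 170]
t=4: [333, 333, 333, 333]
t=5: [52, 52, 52, 52]
t=6: [101, 101, 101, 101]
t=7: [198, 198, 198, 198]
t=8: [317, 317, 317, 317]
t=9: [84, 84, 84, 84]
t=10: [164, 164, 164, 164]
t=11: [321, 321, 321, 321]
t=12: [76, 76, 76, 76]
t=13: [149, 149, 149, 149]
t=14: [292, 292, 292, 292]

Answer: [292, 292, 292, 292]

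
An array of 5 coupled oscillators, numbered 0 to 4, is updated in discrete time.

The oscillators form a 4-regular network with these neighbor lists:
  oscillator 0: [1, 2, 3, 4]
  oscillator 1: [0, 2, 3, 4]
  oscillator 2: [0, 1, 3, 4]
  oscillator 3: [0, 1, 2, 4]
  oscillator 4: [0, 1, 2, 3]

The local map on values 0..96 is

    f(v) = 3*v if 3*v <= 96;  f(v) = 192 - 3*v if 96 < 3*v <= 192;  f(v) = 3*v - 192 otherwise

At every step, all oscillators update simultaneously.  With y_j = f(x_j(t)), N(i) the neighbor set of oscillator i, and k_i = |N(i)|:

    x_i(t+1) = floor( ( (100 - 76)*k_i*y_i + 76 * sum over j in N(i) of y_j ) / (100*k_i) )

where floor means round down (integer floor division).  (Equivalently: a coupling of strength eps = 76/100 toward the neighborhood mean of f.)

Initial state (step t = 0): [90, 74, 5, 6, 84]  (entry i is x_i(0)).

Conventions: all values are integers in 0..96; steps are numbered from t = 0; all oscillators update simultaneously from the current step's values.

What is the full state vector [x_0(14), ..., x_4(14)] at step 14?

Simulating step by step:
t=0: [90, 74, 5, 6, 84]
t=1: [42, 39, 38, 39, 41]
t=2: [72, 72, 72, 72, 72]
t=3: [24, 24, 24, 24, 24]
t=4: [72, 72, 72, 72, 72]
t=5: [24, 24, 24, 24, 24]
t=6: [72, 72, 72, 72, 72]
t=7: [24, 24, 24, 24, 24]
t=8: [72, 72, 72, 72, 72]
t=9: [24, 24, 24, 24, 24]
t=10: [72, 72, 72, 72, 72]
t=11: [24, 24, 24, 24, 24]
t=12: [72, 72, 72, 72, 72]
t=13: [24, 24, 24, 24, 24]
t=14: [72, 72, 72, 72, 72]

Answer: [72, 72, 72, 72, 72]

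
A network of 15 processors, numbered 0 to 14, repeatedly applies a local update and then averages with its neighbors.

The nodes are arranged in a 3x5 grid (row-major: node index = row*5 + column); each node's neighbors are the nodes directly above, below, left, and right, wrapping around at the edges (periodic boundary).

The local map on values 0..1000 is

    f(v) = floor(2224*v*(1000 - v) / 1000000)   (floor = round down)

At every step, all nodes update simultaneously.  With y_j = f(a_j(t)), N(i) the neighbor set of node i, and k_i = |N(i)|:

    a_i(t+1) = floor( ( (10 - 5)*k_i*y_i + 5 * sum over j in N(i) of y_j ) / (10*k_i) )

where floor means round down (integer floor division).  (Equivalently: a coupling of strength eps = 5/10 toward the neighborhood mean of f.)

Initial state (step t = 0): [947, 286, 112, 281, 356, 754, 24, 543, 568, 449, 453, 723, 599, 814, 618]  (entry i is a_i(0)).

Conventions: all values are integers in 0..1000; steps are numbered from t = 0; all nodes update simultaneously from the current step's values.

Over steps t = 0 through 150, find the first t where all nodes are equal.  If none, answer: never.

Simulating step by step:
t=0: [947, 286, 112, 281, 356, 754, 24, 543, 568, 449, 453, 723, 599, 814, 618]  (not all equal)
t=1: [296, 330, 359, 425, 458, 364, 258, 444, 508, 523, 462, 421, 461, 424, 505]  (not all equal)
t=2: [495, 488, 522, 541, 540, 506, 474, 529, 551, 549, 535, 523, 544, 547, 552]  (not all equal)
t=3: [554, 554, 553, 551, 551, 554, 554, 553, 550, 550, 553, 553, 552, 550, 550]  (not all equal)
t=4: [549, 549, 549, 549, 549, 549, 549, 549, 549, 549, 549, 549, 549, 549, 549]  (all equal)

Answer: 4
Key observation: Synchronization is absorbing here: once all nodes are equal they stay equal, and step 4 is the first all-equal step.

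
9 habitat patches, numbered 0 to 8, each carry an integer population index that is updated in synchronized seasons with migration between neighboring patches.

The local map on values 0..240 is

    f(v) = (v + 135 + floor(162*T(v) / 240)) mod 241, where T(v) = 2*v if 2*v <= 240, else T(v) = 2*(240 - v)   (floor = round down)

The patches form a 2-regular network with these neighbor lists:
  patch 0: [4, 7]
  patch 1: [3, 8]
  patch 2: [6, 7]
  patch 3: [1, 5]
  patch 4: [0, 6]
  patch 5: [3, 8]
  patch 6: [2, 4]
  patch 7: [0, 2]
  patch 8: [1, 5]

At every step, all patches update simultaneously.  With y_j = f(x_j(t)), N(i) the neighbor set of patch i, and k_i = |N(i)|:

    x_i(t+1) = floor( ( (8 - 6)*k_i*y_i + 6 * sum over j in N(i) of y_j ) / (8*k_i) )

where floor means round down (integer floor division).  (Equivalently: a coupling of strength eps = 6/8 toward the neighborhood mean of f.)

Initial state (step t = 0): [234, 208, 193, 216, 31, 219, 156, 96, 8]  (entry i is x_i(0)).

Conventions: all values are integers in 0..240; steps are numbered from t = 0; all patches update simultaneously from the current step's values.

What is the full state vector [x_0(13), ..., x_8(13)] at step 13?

Simulating step by step:
t=0: [234, 208, 193, 216, 31, 219, 156, 96, 8]
t=1: [156, 146, 143, 142, 163, 145, 174, 137, 145]
t=2: [164, 167, 164, 166, 160, 167, 161, 166, 166]
t=3: [160, 159, 160, 159, 160, 159, 161, 159, 159]
t=4: [162, 162, 161, 162, 161, 162, 161, 162, 162]
t=5: [161, 161, 161, 161, 161, 161, 161, 161, 161]
t=6: [161, 161, 161, 161, 161, 161, 161, 161, 161]
t=7: [161, 161, 161, 161, 161, 161, 161, 161, 161]
t=8: [161, 161, 161, 161, 161, 161, 161, 161, 161]
t=9: [161, 161, 161, 161, 161, 161, 161, 161, 161]
t=10: [161, 161, 161, 161, 161, 161, 161, 161, 161]
t=11: [161, 161, 161, 161, 161, 161, 161, 161, 161]
t=12: [161, 161, 161, 161, 161, 161, 161, 161, 161]
t=13: [161, 161, 161, 161, 161, 161, 161, 161, 161]

Answer: [161, 161, 161, 161, 161, 161, 161, 161, 161]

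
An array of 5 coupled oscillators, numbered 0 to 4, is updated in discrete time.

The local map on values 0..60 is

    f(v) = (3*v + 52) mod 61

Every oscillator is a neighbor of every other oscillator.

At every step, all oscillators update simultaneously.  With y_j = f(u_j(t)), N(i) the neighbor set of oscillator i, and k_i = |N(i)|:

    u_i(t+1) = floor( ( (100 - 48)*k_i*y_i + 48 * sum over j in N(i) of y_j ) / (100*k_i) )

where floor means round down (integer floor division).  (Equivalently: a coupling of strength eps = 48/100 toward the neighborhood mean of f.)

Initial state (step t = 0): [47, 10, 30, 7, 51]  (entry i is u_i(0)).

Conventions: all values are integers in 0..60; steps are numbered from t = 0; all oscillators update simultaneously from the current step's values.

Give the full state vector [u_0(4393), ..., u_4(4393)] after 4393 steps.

Simulating step by step:
t=0: [47, 10, 30, 7, 51]
t=1: [14, 18, 18, 15, 19]
t=2: [38, 42, 42, 39, 44]
t=3: [42, 46, 46, 43, 24]
t=4: [38, 18, 18, 39, 16]
t=5: [44, 44, 44, 45, 42]
t=6: [7, 7, 7, 9, 29]
t=7: [13, 13, 13, 15, 15]
t=8: [31, 31, 31, 33, 33]
t=9: [24, 24, 24, 26, 26]
t=10: [3, 3, 3, 5, 5]
t=11: [1, 1, 1, 3, 3]
t=12: [41, 41, 41, 19, 19]
t=13: [51, 51, 51, 49, 49]
t=14: [20, 20, 20, 18, 18]
t=15: [49, 49, 49, 47, 47]
t=16: [14, 14, 14, 12, 12]
t=17: [31, 31, 31, 29, 29]
t=18: [21, 21, 21, 19, 19]
t=19: [52, 52, 52, 50, 50]
t=20: [23, 23, 23, 21, 21]
t=21: [58, 58, 58, 56, 56]
t=22: [41, 41, 41, 39, 39]
t=23: [51, 51, 51, 49, 49]

Answer: [51, 51, 51, 49, 49]
Key observation: The state at step 13, [51, 51, 51, 49, 49], reappears at step 23: the system is in a cycle of period 10 from step 13 on.  Therefore the state at step 4393 equals the state at step 13 + ((4393 - 13) mod 10) = 13, which is [51, 51, 51, 49, 49].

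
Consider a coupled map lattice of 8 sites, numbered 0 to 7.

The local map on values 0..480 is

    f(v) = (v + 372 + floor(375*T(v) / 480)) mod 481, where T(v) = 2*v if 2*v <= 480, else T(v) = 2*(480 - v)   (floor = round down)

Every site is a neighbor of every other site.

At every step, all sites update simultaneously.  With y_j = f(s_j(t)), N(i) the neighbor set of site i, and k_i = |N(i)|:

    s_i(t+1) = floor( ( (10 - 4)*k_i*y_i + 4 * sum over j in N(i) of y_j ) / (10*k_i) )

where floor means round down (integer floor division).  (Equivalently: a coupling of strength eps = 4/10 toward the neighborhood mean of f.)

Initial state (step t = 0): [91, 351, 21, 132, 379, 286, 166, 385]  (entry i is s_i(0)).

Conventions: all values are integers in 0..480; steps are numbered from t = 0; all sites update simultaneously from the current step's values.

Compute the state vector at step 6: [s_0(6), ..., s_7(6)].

Simulating step by step:
t=0: [91, 351, 21, 132, 379, 286, 166, 385]
t=1: [231, 404, 394, 288, 395, 424, 335, 394]
t=2: [172, 395, 399, 431, 398, 389, 416, 399]
t=3: [363, 411, 410, 400, 410, 413, 405, 410]
t=4: [425, 411, 411, 415, 411, 410, 413, 411]
t=5: [404, 408, 408, 407, 408, 408, 407, 408]
t=6: [412, 411, 411, 411, 411, 411, 411, 411]

Answer: [412, 411, 411, 411, 411, 411, 411, 411]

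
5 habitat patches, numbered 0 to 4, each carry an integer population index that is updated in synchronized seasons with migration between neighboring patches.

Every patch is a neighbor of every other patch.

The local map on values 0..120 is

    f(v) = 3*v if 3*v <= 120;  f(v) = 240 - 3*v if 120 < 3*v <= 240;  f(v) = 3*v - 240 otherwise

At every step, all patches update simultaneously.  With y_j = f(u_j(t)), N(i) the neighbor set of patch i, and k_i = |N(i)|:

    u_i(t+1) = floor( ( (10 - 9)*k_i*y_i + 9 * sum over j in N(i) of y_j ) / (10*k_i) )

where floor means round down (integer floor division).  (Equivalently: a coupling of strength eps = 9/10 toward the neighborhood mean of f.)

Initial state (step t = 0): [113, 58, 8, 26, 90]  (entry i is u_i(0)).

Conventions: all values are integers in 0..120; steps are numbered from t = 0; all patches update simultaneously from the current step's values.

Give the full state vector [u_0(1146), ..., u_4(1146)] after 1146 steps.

Answer: [34, 34, 33, 34, 33]
Key observation: The state at step 7, [100, 100, 101, 100, 101], reappears at step 19: the system is in a cycle of period 12 from step 7 on.  Therefore the state at step 1146 equals the state at step 7 + ((1146 - 7) mod 12) = 18, which is [34, 34, 33, 34, 33].

Derivation:
t=0: [113, 58, 8, 26, 90]
t=1: [54, 58, 63, 57, 63]
t=2: [61, 62, 64, 62, 64]
t=3: [51, 51, 52, 51, 52]
t=4: [85, 85, 86, 85, 86]
t=5: [16, 16, 15, 16, 15]
t=6: [46, 46, 47, 46, 47]
t=7: [100, 100, 101, 100, 101]
t=8: [61, 61, 60, 61, 60]
t=9: [58, 58, 57, 58, 57]
t=10: [67, 67, 66, 67, 66]
t=11: [40, 40, 39, 40, 39]
t=12: [118, 118, 119, 118, 119]
t=13: [115, 115, 114, 115, 114]
t=14: [103, 103, 104, 103, 104]
t=15: [70, 70, 69, 70, 69]
t=16: [31, 31, 30, 31, 30]
t=17: [91, 91, 92, 91, 92]
t=18: [34, 34, 33, 34, 33]
t=19: [100, 100, 101, 100, 101]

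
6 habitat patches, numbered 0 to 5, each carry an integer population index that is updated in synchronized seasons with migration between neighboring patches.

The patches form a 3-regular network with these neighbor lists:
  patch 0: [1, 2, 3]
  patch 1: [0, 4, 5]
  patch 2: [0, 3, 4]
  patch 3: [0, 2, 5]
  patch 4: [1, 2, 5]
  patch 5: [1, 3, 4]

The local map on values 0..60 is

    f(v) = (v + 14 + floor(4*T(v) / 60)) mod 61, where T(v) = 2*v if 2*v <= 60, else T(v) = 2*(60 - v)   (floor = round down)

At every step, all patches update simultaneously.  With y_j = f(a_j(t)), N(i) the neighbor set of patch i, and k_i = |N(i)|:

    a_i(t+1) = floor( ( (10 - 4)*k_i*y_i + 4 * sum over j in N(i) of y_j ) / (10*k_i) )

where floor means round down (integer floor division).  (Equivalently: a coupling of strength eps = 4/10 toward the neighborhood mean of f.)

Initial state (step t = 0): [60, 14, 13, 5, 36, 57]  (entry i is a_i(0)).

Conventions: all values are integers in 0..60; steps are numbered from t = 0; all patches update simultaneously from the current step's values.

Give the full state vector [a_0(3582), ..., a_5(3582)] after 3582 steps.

Answer: [35, 40, 38, 35, 45, 40]
Key observation: The state at step 14, [35, 40, 38, 35, 45, 40], reappears at step 18: the system is in a cycle of period 4 from step 14 on.  Therefore the state at step 3582 equals the state at step 14 + ((3582 - 14) mod 4) = 14, which is [35, 40, 38, 35, 45, 40].

Derivation:
t=0: [60, 14, 13, 5, 36, 57]
t=1: [17, 27, 28, 18, 40, 19]
t=2: [36, 42, 43, 35, 50, 38]
t=3: [54, 49, 49, 53, 25, 47]
t=4: [5, 8, 9, 5, 26, 7]
t=5: [20, 24, 25, 19, 34, 23]
t=6: [37, 41, 41, 36, 47, 40]
t=7: [54, 49, 48, 54, 23, 48]
t=8: [5, 8, 8, 5, 24, 7]
t=9: [20, 24, 24, 19, 33, 23]
t=10: [37, 41, 40, 36, 46, 40]
t=11: [54, 48, 47, 53, 22, 48]
t=12: [5, 7, 7, 4, 23, 7]
t=13: [19, 23, 22, 18, 32, 23]
t=14: [35, 40, 38, 35, 45, 40]
t=15: [52, 48, 46, 52, 22, 48]
t=16: [4, 7, 6, 4, 23, 7]
t=17: [18, 23, 22, 18, 32, 23]
t=18: [35, 40, 38, 35, 45, 40]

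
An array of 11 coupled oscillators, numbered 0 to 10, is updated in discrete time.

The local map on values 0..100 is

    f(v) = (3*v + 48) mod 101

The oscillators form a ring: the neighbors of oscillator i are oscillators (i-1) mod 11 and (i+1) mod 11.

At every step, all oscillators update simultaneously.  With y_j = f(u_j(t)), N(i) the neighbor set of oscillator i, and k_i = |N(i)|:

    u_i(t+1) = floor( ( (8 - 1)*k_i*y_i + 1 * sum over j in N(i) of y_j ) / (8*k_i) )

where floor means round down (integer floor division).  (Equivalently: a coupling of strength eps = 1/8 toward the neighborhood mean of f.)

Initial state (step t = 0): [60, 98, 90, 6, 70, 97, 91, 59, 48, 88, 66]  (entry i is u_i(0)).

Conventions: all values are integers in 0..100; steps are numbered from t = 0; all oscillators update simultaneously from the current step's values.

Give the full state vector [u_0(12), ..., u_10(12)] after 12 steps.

Answer: [92, 70, 31, 16, 38, 75, 16, 53, 25, 22, 66]

Derivation:
t=0: [60, 98, 90, 6, 70, 97, 91, 59, 48, 88, 66]
t=1: [27, 36, 19, 62, 55, 36, 19, 26, 81, 16, 40]
t=2: [32, 50, 8, 28, 15, 49, 8, 27, 85, 93, 66]
t=3: [46, 92, 71, 37, 89, 92, 70, 29, 3, 23, 42]
t=4: [80, 27, 56, 55, 15, 22, 52, 36, 53, 22, 70]
t=5: [80, 30, 14, 16, 82, 17, 6, 48, 8, 15, 55]
t=6: [78, 43, 87, 95, 92, 96, 69, 88, 74, 86, 20]
t=7: [75, 71, 11, 27, 22, 33, 49, 15, 60, 7, 11]
t=8: [70, 61, 76, 30, 16, 46, 90, 88, 32, 67, 79]
t=9: [56, 33, 68, 43, 91, 81, 19, 11, 41, 49, 79]
t=10: [20, 44, 51, 70, 26, 79, 14, 75, 72, 91, 79]
t=11: [16, 75, 95, 56, 30, 79, 88, 71, 59, 24, 74]
t=12: [92, 70, 31, 16, 38, 75, 16, 53, 25, 22, 66]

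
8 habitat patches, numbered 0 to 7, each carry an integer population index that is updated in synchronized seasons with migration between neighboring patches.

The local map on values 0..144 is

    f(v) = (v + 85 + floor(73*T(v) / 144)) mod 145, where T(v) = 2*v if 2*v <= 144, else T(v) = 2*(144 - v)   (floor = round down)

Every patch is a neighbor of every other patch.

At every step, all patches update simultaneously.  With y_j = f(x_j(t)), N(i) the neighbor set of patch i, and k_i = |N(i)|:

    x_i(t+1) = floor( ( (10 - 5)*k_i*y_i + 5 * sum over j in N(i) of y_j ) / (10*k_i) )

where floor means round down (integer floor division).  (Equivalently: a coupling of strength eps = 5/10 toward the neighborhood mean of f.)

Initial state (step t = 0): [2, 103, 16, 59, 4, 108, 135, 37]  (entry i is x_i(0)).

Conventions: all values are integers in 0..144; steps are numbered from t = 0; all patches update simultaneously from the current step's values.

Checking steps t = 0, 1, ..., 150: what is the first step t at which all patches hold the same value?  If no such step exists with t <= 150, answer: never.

Simulating step by step:
t=0: [2, 103, 16, 59, 4, 108, 135, 37]  (not all equal)
t=1: [82, 80, 94, 69, 84, 80, 80, 50]  (not all equal)
t=2: [80, 80, 80, 77, 80, 80, 80, 61]  (not all equal)
t=3: [82, 82, 82, 82, 82, 82, 82, 73]  (not all equal)
t=4: [84, 84, 84, 84, 84, 84, 84, 84]  (all equal)

Answer: 4
Key observation: Synchronization is absorbing here: once all patches are equal they stay equal, and step 4 is the first all-equal step.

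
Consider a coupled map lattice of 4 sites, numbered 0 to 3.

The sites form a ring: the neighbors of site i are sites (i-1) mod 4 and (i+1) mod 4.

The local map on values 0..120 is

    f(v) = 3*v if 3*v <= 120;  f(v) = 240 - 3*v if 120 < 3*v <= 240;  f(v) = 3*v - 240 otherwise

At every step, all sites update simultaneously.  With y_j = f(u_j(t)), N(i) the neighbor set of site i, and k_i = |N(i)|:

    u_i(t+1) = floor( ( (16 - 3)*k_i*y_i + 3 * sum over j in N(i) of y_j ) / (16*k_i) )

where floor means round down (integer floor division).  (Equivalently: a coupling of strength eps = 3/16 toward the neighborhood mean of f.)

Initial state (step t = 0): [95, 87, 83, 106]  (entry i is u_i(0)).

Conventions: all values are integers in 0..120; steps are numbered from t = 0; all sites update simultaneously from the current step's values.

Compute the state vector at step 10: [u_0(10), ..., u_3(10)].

Answer: [48, 26, 28, 65]

Derivation:
t=0: [95, 87, 83, 106]
t=1: [45, 22, 16, 68]
t=2: [94, 67, 48, 43]
t=3: [48, 44, 92, 103]
t=4: [94, 100, 45, 68]
t=5: [43, 62, 94, 43]
t=6: [105, 58, 49, 104]
t=7: [73, 69, 88, 74]
t=8: [21, 31, 24, 18]
t=9: [64, 88, 72, 56]
t=10: [48, 26, 28, 65]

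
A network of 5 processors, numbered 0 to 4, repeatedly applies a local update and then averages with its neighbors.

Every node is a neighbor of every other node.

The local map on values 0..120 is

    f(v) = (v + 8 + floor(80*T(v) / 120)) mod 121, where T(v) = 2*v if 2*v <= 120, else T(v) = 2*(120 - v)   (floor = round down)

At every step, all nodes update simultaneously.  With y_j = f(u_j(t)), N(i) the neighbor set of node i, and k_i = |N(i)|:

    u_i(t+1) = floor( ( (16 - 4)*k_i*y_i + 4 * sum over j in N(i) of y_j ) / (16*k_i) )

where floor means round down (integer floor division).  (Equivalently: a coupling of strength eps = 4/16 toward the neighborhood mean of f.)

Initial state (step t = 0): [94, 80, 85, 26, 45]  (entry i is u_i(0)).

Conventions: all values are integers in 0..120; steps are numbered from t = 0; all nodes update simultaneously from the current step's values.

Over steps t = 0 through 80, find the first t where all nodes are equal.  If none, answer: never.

Answer: never
Key observation: The state at step 10 reappears at step 14 — the system is in a cycle of period 4 from step 10 on.  No step 0..14 is synchronized, and the cycle repeats forever, so no step up to 80 (or ever) has all nodes equal.

Derivation:
t=0: [94, 80, 85, 26, 45]  (not all equal)
t=1: [24, 28, 27, 61, 92]  (not all equal)
t=2: [59, 65, 64, 33, 26]  (not all equal)
t=3: [30, 31, 31, 72, 60]  (not all equal)
t=4: [71, 73, 73, 33, 36]  (not all equal)
t=5: [31, 30, 30, 73, 78]  (not all equal)
t=6: [72, 71, 71, 32, 31]  (not all equal)
t=7: [30, 30, 30, 70, 69]  (not all equal)
t=8: [71, 71, 71, 33, 34]  (not all equal)
t=9: [30, 30, 30, 73, 74]  (not all equal)
t=10: [71, 71, 71, 32, 32]  (not all equal)
t=11: [30, 30, 30, 70, 70]  (not all equal)
t=12: [71, 71, 71, 33, 33]  (not all equal)
t=13: [30, 30, 30, 73, 73]  (not all equal)
t=14: [71, 71, 71, 32, 32]  (not all equal)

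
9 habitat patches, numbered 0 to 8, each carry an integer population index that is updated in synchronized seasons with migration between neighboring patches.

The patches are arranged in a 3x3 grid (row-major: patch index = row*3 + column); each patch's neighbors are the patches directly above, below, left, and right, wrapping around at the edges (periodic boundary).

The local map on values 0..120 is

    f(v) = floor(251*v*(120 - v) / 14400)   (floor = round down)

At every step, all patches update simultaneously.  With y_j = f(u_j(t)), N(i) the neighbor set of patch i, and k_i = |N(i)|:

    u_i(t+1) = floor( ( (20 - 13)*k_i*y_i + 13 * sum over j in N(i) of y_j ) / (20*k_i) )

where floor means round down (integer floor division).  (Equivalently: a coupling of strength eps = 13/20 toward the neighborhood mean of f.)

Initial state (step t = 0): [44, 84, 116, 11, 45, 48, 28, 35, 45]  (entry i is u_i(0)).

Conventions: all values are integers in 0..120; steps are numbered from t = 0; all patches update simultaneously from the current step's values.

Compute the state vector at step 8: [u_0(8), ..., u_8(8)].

Answer: [62, 62, 62, 62, 62, 62, 62, 62, 62]

Derivation:
t=0: [44, 84, 116, 11, 45, 48, 28, 35, 45]
t=1: [40, 46, 39, 42, 50, 44, 45, 52, 46]
t=2: [56, 58, 56, 57, 59, 58, 58, 59, 58]
t=3: [62, 62, 62, 62, 62, 62, 62, 62, 62]
t=4: [62, 62, 62, 62, 62, 62, 62, 62, 62]
t=5: [62, 62, 62, 62, 62, 62, 62, 62, 62]
t=6: [62, 62, 62, 62, 62, 62, 62, 62, 62]
t=7: [62, 62, 62, 62, 62, 62, 62, 62, 62]
t=8: [62, 62, 62, 62, 62, 62, 62, 62, 62]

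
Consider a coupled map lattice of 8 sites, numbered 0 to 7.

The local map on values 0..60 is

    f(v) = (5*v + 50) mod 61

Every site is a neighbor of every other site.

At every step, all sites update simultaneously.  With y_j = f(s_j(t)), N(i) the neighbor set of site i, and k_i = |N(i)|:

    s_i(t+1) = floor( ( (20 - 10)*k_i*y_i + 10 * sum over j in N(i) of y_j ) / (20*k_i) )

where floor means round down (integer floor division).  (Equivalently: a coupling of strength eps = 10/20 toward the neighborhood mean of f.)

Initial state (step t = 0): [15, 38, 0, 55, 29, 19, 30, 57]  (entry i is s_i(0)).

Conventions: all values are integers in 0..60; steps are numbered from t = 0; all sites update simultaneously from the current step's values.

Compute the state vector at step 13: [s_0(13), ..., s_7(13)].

Simulating step by step:
t=0: [15, 38, 0, 55, 29, 19, 30, 57]
t=1: [16, 39, 36, 23, 20, 25, 22, 28]
t=2: [19, 16, 36, 34, 28, 38, 32, 19]
t=3: [26, 19, 36, 32, 19, 40, 27, 26]
t=4: [42, 27, 37, 29, 27, 20, 18, 42]
t=5: [17, 11, 32, 15, 11, 22, 18, 17]
t=6: [19, 33, 25, 15, 33, 30, 22, 19]
t=7: [25, 29, 38, 17, 29, 23, 32, 25]
t=8: [42, 24, 43, 24, 24, 37, 30, 42]
t=9: [25, 39, 28, 39, 39, 41, 26, 25]
t=10: [35, 13, 16, 13, 13, 17, 38, 35]
t=11: [41, 46, 26, 46, 46, 28, 47, 41]
t=12: [21, 32, 41, 32, 32, 19, 34, 21]
t=13: [29, 27, 20, 27, 27, 25, 31, 29]

Answer: [29, 27, 20, 27, 27, 25, 31, 29]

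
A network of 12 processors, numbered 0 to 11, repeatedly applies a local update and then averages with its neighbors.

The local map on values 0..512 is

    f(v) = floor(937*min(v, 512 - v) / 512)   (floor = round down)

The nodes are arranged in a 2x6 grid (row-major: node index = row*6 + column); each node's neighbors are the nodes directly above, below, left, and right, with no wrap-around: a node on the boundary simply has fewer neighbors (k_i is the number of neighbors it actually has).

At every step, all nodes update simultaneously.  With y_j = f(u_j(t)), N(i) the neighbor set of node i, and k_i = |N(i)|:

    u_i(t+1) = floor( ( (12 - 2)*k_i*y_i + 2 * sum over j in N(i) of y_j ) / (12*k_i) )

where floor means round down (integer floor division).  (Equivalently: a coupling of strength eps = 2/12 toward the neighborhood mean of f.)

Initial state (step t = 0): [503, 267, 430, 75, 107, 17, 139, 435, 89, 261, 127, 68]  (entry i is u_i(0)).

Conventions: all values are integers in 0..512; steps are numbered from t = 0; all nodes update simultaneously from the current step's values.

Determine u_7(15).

Simulating step by step:
t=0: [503, 267, 430, 75, 107, 17, 139, 435, 89, 261, 127, 68]
t=1: [71, 390, 166, 158, 184, 52, 224, 164, 176, 412, 236, 125]
t=2: [160, 226, 298, 286, 325, 126, 376, 303, 312, 210, 400, 233]
t=3: [298, 403, 392, 406, 332, 255, 262, 375, 369, 374, 234, 391]
t=4: [380, 213, 218, 205, 334, 434, 434, 259, 257, 259, 401, 258]
t=5: [245, 385, 400, 378, 310, 184, 177, 441, 461, 443, 238, 415]
t=6: [419, 236, 201, 243, 363, 325, 317, 143, 103, 147, 399, 211]
t=7: [207, 403, 364, 420, 281, 339, 332, 271, 206, 270, 223, 367]
t=8: [359, 226, 266, 203, 401, 320, 342, 417, 377, 421, 402, 281]
t=9: [293, 394, 432, 354, 220, 344, 296, 198, 249, 183, 211, 397]
t=10: [384, 229, 174, 289, 389, 306, 392, 360, 425, 341, 374, 232]
t=11: [248, 395, 319, 387, 245, 367, 225, 275, 182, 305, 263, 405]
t=12: [429, 247, 337, 255, 426, 274, 416, 414, 342, 371, 435, 222]
t=13: [178, 412, 334, 429, 188, 409, 173, 201, 301, 265, 162, 386]
t=14: [312, 209, 310, 188, 321, 204, 321, 355, 385, 422, 303, 232]
t=15: [365, 375, 360, 335, 351, 375, 345, 292, 238, 189, 370, 416]

Answer: u_7(15) = 292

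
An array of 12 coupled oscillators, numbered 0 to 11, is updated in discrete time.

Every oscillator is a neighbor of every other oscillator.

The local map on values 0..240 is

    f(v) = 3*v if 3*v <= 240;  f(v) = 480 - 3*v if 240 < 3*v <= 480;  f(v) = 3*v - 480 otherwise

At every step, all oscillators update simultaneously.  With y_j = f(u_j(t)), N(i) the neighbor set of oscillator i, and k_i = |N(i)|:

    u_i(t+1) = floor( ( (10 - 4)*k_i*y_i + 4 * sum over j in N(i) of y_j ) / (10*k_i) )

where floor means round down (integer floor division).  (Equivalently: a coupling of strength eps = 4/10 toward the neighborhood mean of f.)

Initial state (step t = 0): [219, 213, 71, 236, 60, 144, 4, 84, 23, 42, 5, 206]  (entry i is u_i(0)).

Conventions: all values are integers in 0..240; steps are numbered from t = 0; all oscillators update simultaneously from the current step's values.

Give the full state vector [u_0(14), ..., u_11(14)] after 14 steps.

Answer: [73, 90, 119, 198, 100, 193, 195, 198, 195, 65, 193, 119]

Derivation:
t=0: [219, 213, 71, 236, 60, 144, 4, 84, 23, 42, 5, 206]
t=1: [157, 147, 177, 186, 159, 84, 64, 186, 96, 128, 66, 135]
t=2: [50, 67, 73, 89, 46, 173, 153, 89, 153, 99, 156, 87]
t=3: [143, 172, 182, 179, 137, 81, 71, 179, 71, 162, 66, 182]
t=4: [74, 66, 83, 78, 85, 179, 166, 78, 166, 49, 157, 83]
t=5: [191, 177, 196, 198, 193, 98, 76, 198, 76, 149, 71, 196]
t=6: [109, 86, 118, 121, 113, 162, 185, 121, 185, 75, 177, 118]
t=7: [138, 177, 123, 118, 131, 55, 94, 118, 94, 178, 80, 123]
t=8: [92, 84, 118, 126, 104, 148, 167, 126, 167, 86, 191, 118]
t=9: [167, 181, 123, 110, 147, 72, 64, 110, 64, 177, 105, 123]
t=10: [64, 88, 115, 137, 75, 174, 161, 137, 161, 81, 146, 115]
t=11: [157, 171, 125, 88, 176, 73, 51, 88, 51, 183, 73, 125]
t=12: [61, 74, 115, 177, 83, 179, 142, 177, 142, 95, 179, 115]
t=13: [154, 176, 127, 80, 182, 83, 82, 80, 82, 161, 83, 127]
t=14: [73, 90, 119, 198, 100, 193, 195, 198, 195, 65, 193, 119]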